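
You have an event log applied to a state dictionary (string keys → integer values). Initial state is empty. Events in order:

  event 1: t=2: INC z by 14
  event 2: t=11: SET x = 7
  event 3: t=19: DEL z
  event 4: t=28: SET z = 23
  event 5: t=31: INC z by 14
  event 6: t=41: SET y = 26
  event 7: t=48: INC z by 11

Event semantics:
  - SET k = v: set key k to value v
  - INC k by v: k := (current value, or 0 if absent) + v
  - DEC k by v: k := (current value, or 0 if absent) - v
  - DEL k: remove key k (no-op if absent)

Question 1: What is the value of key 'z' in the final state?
Track key 'z' through all 7 events:
  event 1 (t=2: INC z by 14): z (absent) -> 14
  event 2 (t=11: SET x = 7): z unchanged
  event 3 (t=19: DEL z): z 14 -> (absent)
  event 4 (t=28: SET z = 23): z (absent) -> 23
  event 5 (t=31: INC z by 14): z 23 -> 37
  event 6 (t=41: SET y = 26): z unchanged
  event 7 (t=48: INC z by 11): z 37 -> 48
Final: z = 48

Answer: 48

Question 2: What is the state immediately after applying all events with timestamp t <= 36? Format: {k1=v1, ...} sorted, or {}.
Answer: {x=7, z=37}

Derivation:
Apply events with t <= 36 (5 events):
  after event 1 (t=2: INC z by 14): {z=14}
  after event 2 (t=11: SET x = 7): {x=7, z=14}
  after event 3 (t=19: DEL z): {x=7}
  after event 4 (t=28: SET z = 23): {x=7, z=23}
  after event 5 (t=31: INC z by 14): {x=7, z=37}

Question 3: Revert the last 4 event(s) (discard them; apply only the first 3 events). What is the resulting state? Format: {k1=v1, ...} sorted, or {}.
Keep first 3 events (discard last 4):
  after event 1 (t=2: INC z by 14): {z=14}
  after event 2 (t=11: SET x = 7): {x=7, z=14}
  after event 3 (t=19: DEL z): {x=7}

Answer: {x=7}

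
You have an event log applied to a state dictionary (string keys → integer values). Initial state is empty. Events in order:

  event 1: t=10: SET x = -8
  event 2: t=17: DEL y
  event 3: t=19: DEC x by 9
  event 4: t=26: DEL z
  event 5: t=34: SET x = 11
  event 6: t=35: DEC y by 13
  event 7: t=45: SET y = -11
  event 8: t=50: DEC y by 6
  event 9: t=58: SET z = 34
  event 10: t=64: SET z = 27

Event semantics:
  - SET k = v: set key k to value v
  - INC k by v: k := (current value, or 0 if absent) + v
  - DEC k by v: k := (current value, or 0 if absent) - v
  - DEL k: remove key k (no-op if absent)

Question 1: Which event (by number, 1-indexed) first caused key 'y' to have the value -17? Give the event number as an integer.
Answer: 8

Derivation:
Looking for first event where y becomes -17:
  event 6: y = -13
  event 7: y = -11
  event 8: y -11 -> -17  <-- first match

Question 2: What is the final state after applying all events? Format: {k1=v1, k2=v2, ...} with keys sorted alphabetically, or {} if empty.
  after event 1 (t=10: SET x = -8): {x=-8}
  after event 2 (t=17: DEL y): {x=-8}
  after event 3 (t=19: DEC x by 9): {x=-17}
  after event 4 (t=26: DEL z): {x=-17}
  after event 5 (t=34: SET x = 11): {x=11}
  after event 6 (t=35: DEC y by 13): {x=11, y=-13}
  after event 7 (t=45: SET y = -11): {x=11, y=-11}
  after event 8 (t=50: DEC y by 6): {x=11, y=-17}
  after event 9 (t=58: SET z = 34): {x=11, y=-17, z=34}
  after event 10 (t=64: SET z = 27): {x=11, y=-17, z=27}

Answer: {x=11, y=-17, z=27}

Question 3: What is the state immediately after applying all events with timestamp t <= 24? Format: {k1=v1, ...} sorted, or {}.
Apply events with t <= 24 (3 events):
  after event 1 (t=10: SET x = -8): {x=-8}
  after event 2 (t=17: DEL y): {x=-8}
  after event 3 (t=19: DEC x by 9): {x=-17}

Answer: {x=-17}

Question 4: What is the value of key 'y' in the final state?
Answer: -17

Derivation:
Track key 'y' through all 10 events:
  event 1 (t=10: SET x = -8): y unchanged
  event 2 (t=17: DEL y): y (absent) -> (absent)
  event 3 (t=19: DEC x by 9): y unchanged
  event 4 (t=26: DEL z): y unchanged
  event 5 (t=34: SET x = 11): y unchanged
  event 6 (t=35: DEC y by 13): y (absent) -> -13
  event 7 (t=45: SET y = -11): y -13 -> -11
  event 8 (t=50: DEC y by 6): y -11 -> -17
  event 9 (t=58: SET z = 34): y unchanged
  event 10 (t=64: SET z = 27): y unchanged
Final: y = -17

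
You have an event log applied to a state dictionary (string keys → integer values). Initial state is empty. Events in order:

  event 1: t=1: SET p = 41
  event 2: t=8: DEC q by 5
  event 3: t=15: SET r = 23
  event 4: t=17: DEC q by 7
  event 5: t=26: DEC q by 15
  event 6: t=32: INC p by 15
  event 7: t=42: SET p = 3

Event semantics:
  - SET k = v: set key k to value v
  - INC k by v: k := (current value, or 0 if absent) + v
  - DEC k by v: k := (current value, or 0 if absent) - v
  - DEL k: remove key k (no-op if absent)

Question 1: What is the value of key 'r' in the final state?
Answer: 23

Derivation:
Track key 'r' through all 7 events:
  event 1 (t=1: SET p = 41): r unchanged
  event 2 (t=8: DEC q by 5): r unchanged
  event 3 (t=15: SET r = 23): r (absent) -> 23
  event 4 (t=17: DEC q by 7): r unchanged
  event 5 (t=26: DEC q by 15): r unchanged
  event 6 (t=32: INC p by 15): r unchanged
  event 7 (t=42: SET p = 3): r unchanged
Final: r = 23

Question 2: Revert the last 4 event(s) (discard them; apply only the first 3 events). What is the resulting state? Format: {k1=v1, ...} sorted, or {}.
Keep first 3 events (discard last 4):
  after event 1 (t=1: SET p = 41): {p=41}
  after event 2 (t=8: DEC q by 5): {p=41, q=-5}
  after event 3 (t=15: SET r = 23): {p=41, q=-5, r=23}

Answer: {p=41, q=-5, r=23}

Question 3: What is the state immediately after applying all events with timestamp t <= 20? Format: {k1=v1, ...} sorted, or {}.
Apply events with t <= 20 (4 events):
  after event 1 (t=1: SET p = 41): {p=41}
  after event 2 (t=8: DEC q by 5): {p=41, q=-5}
  after event 3 (t=15: SET r = 23): {p=41, q=-5, r=23}
  after event 4 (t=17: DEC q by 7): {p=41, q=-12, r=23}

Answer: {p=41, q=-12, r=23}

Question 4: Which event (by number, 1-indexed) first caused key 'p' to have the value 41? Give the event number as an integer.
Answer: 1

Derivation:
Looking for first event where p becomes 41:
  event 1: p (absent) -> 41  <-- first match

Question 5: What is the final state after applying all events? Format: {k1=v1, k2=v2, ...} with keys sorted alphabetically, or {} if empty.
  after event 1 (t=1: SET p = 41): {p=41}
  after event 2 (t=8: DEC q by 5): {p=41, q=-5}
  after event 3 (t=15: SET r = 23): {p=41, q=-5, r=23}
  after event 4 (t=17: DEC q by 7): {p=41, q=-12, r=23}
  after event 5 (t=26: DEC q by 15): {p=41, q=-27, r=23}
  after event 6 (t=32: INC p by 15): {p=56, q=-27, r=23}
  after event 7 (t=42: SET p = 3): {p=3, q=-27, r=23}

Answer: {p=3, q=-27, r=23}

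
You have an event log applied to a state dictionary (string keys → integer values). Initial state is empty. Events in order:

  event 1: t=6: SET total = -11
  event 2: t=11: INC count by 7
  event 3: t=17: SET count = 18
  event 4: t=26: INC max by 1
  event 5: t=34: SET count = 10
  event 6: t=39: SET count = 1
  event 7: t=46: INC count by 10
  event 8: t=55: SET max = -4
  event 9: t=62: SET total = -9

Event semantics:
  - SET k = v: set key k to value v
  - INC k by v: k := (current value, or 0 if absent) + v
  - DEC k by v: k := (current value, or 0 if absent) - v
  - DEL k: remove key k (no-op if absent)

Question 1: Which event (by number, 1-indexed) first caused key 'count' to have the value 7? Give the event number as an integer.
Answer: 2

Derivation:
Looking for first event where count becomes 7:
  event 2: count (absent) -> 7  <-- first match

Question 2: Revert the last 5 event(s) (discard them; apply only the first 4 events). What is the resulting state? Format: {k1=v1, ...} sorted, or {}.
Keep first 4 events (discard last 5):
  after event 1 (t=6: SET total = -11): {total=-11}
  after event 2 (t=11: INC count by 7): {count=7, total=-11}
  after event 3 (t=17: SET count = 18): {count=18, total=-11}
  after event 4 (t=26: INC max by 1): {count=18, max=1, total=-11}

Answer: {count=18, max=1, total=-11}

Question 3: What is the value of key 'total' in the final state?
Answer: -9

Derivation:
Track key 'total' through all 9 events:
  event 1 (t=6: SET total = -11): total (absent) -> -11
  event 2 (t=11: INC count by 7): total unchanged
  event 3 (t=17: SET count = 18): total unchanged
  event 4 (t=26: INC max by 1): total unchanged
  event 5 (t=34: SET count = 10): total unchanged
  event 6 (t=39: SET count = 1): total unchanged
  event 7 (t=46: INC count by 10): total unchanged
  event 8 (t=55: SET max = -4): total unchanged
  event 9 (t=62: SET total = -9): total -11 -> -9
Final: total = -9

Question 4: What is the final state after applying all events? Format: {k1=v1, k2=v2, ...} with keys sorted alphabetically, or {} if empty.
Answer: {count=11, max=-4, total=-9}

Derivation:
  after event 1 (t=6: SET total = -11): {total=-11}
  after event 2 (t=11: INC count by 7): {count=7, total=-11}
  after event 3 (t=17: SET count = 18): {count=18, total=-11}
  after event 4 (t=26: INC max by 1): {count=18, max=1, total=-11}
  after event 5 (t=34: SET count = 10): {count=10, max=1, total=-11}
  after event 6 (t=39: SET count = 1): {count=1, max=1, total=-11}
  after event 7 (t=46: INC count by 10): {count=11, max=1, total=-11}
  after event 8 (t=55: SET max = -4): {count=11, max=-4, total=-11}
  after event 9 (t=62: SET total = -9): {count=11, max=-4, total=-9}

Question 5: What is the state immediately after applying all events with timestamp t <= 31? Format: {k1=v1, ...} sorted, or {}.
Apply events with t <= 31 (4 events):
  after event 1 (t=6: SET total = -11): {total=-11}
  after event 2 (t=11: INC count by 7): {count=7, total=-11}
  after event 3 (t=17: SET count = 18): {count=18, total=-11}
  after event 4 (t=26: INC max by 1): {count=18, max=1, total=-11}

Answer: {count=18, max=1, total=-11}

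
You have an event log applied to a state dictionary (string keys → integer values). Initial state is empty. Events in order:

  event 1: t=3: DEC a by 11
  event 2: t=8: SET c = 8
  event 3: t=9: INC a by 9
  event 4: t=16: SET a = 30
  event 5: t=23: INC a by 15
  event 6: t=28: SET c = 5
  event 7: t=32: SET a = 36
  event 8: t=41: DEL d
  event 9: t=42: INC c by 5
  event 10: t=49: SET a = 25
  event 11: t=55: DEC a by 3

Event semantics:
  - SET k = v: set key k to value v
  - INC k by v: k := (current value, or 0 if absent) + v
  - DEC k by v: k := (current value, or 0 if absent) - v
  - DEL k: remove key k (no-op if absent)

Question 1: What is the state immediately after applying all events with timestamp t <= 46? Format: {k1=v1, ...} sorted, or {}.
Apply events with t <= 46 (9 events):
  after event 1 (t=3: DEC a by 11): {a=-11}
  after event 2 (t=8: SET c = 8): {a=-11, c=8}
  after event 3 (t=9: INC a by 9): {a=-2, c=8}
  after event 4 (t=16: SET a = 30): {a=30, c=8}
  after event 5 (t=23: INC a by 15): {a=45, c=8}
  after event 6 (t=28: SET c = 5): {a=45, c=5}
  after event 7 (t=32: SET a = 36): {a=36, c=5}
  after event 8 (t=41: DEL d): {a=36, c=5}
  after event 9 (t=42: INC c by 5): {a=36, c=10}

Answer: {a=36, c=10}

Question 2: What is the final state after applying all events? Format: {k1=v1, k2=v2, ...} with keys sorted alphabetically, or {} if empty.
Answer: {a=22, c=10}

Derivation:
  after event 1 (t=3: DEC a by 11): {a=-11}
  after event 2 (t=8: SET c = 8): {a=-11, c=8}
  after event 3 (t=9: INC a by 9): {a=-2, c=8}
  after event 4 (t=16: SET a = 30): {a=30, c=8}
  after event 5 (t=23: INC a by 15): {a=45, c=8}
  after event 6 (t=28: SET c = 5): {a=45, c=5}
  after event 7 (t=32: SET a = 36): {a=36, c=5}
  after event 8 (t=41: DEL d): {a=36, c=5}
  after event 9 (t=42: INC c by 5): {a=36, c=10}
  after event 10 (t=49: SET a = 25): {a=25, c=10}
  after event 11 (t=55: DEC a by 3): {a=22, c=10}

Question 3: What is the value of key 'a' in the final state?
Answer: 22

Derivation:
Track key 'a' through all 11 events:
  event 1 (t=3: DEC a by 11): a (absent) -> -11
  event 2 (t=8: SET c = 8): a unchanged
  event 3 (t=9: INC a by 9): a -11 -> -2
  event 4 (t=16: SET a = 30): a -2 -> 30
  event 5 (t=23: INC a by 15): a 30 -> 45
  event 6 (t=28: SET c = 5): a unchanged
  event 7 (t=32: SET a = 36): a 45 -> 36
  event 8 (t=41: DEL d): a unchanged
  event 9 (t=42: INC c by 5): a unchanged
  event 10 (t=49: SET a = 25): a 36 -> 25
  event 11 (t=55: DEC a by 3): a 25 -> 22
Final: a = 22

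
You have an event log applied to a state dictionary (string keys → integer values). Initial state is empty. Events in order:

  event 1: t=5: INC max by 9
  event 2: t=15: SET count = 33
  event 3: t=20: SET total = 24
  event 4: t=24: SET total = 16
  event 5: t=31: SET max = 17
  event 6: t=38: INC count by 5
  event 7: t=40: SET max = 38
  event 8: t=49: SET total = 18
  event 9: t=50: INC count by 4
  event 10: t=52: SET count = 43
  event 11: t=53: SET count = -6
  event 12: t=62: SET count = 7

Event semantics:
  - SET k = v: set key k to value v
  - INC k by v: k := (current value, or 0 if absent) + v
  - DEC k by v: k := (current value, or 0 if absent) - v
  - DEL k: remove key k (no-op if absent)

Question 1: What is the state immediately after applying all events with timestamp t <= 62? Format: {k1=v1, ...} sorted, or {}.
Apply events with t <= 62 (12 events):
  after event 1 (t=5: INC max by 9): {max=9}
  after event 2 (t=15: SET count = 33): {count=33, max=9}
  after event 3 (t=20: SET total = 24): {count=33, max=9, total=24}
  after event 4 (t=24: SET total = 16): {count=33, max=9, total=16}
  after event 5 (t=31: SET max = 17): {count=33, max=17, total=16}
  after event 6 (t=38: INC count by 5): {count=38, max=17, total=16}
  after event 7 (t=40: SET max = 38): {count=38, max=38, total=16}
  after event 8 (t=49: SET total = 18): {count=38, max=38, total=18}
  after event 9 (t=50: INC count by 4): {count=42, max=38, total=18}
  after event 10 (t=52: SET count = 43): {count=43, max=38, total=18}
  after event 11 (t=53: SET count = -6): {count=-6, max=38, total=18}
  after event 12 (t=62: SET count = 7): {count=7, max=38, total=18}

Answer: {count=7, max=38, total=18}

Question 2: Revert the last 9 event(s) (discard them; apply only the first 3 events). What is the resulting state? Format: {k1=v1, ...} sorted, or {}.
Answer: {count=33, max=9, total=24}

Derivation:
Keep first 3 events (discard last 9):
  after event 1 (t=5: INC max by 9): {max=9}
  after event 2 (t=15: SET count = 33): {count=33, max=9}
  after event 3 (t=20: SET total = 24): {count=33, max=9, total=24}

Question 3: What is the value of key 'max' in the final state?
Answer: 38

Derivation:
Track key 'max' through all 12 events:
  event 1 (t=5: INC max by 9): max (absent) -> 9
  event 2 (t=15: SET count = 33): max unchanged
  event 3 (t=20: SET total = 24): max unchanged
  event 4 (t=24: SET total = 16): max unchanged
  event 5 (t=31: SET max = 17): max 9 -> 17
  event 6 (t=38: INC count by 5): max unchanged
  event 7 (t=40: SET max = 38): max 17 -> 38
  event 8 (t=49: SET total = 18): max unchanged
  event 9 (t=50: INC count by 4): max unchanged
  event 10 (t=52: SET count = 43): max unchanged
  event 11 (t=53: SET count = -6): max unchanged
  event 12 (t=62: SET count = 7): max unchanged
Final: max = 38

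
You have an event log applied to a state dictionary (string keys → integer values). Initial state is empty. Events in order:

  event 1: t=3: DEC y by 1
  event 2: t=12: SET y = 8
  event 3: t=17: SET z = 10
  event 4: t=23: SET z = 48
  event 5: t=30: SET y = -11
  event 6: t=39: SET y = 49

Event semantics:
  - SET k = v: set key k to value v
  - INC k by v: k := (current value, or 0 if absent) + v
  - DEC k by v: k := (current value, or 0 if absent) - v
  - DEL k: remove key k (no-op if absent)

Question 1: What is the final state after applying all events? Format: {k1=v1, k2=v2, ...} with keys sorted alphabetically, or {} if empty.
  after event 1 (t=3: DEC y by 1): {y=-1}
  after event 2 (t=12: SET y = 8): {y=8}
  after event 3 (t=17: SET z = 10): {y=8, z=10}
  after event 4 (t=23: SET z = 48): {y=8, z=48}
  after event 5 (t=30: SET y = -11): {y=-11, z=48}
  after event 6 (t=39: SET y = 49): {y=49, z=48}

Answer: {y=49, z=48}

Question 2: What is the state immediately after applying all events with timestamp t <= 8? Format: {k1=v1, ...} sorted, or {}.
Answer: {y=-1}

Derivation:
Apply events with t <= 8 (1 events):
  after event 1 (t=3: DEC y by 1): {y=-1}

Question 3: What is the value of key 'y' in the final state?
Track key 'y' through all 6 events:
  event 1 (t=3: DEC y by 1): y (absent) -> -1
  event 2 (t=12: SET y = 8): y -1 -> 8
  event 3 (t=17: SET z = 10): y unchanged
  event 4 (t=23: SET z = 48): y unchanged
  event 5 (t=30: SET y = -11): y 8 -> -11
  event 6 (t=39: SET y = 49): y -11 -> 49
Final: y = 49

Answer: 49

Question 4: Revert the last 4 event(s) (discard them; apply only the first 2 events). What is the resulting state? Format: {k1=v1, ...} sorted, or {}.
Answer: {y=8}

Derivation:
Keep first 2 events (discard last 4):
  after event 1 (t=3: DEC y by 1): {y=-1}
  after event 2 (t=12: SET y = 8): {y=8}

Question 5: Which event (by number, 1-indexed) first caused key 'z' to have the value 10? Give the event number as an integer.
Answer: 3

Derivation:
Looking for first event where z becomes 10:
  event 3: z (absent) -> 10  <-- first match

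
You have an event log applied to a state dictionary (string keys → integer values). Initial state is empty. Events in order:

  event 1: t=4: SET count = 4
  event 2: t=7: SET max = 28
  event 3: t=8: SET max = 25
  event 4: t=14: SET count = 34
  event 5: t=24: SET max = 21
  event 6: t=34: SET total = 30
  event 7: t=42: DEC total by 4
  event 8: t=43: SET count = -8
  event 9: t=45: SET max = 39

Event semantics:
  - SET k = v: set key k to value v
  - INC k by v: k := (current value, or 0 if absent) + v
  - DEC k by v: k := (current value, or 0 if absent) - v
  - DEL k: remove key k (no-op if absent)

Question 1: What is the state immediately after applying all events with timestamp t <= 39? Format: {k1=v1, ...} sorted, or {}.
Apply events with t <= 39 (6 events):
  after event 1 (t=4: SET count = 4): {count=4}
  after event 2 (t=7: SET max = 28): {count=4, max=28}
  after event 3 (t=8: SET max = 25): {count=4, max=25}
  after event 4 (t=14: SET count = 34): {count=34, max=25}
  after event 5 (t=24: SET max = 21): {count=34, max=21}
  after event 6 (t=34: SET total = 30): {count=34, max=21, total=30}

Answer: {count=34, max=21, total=30}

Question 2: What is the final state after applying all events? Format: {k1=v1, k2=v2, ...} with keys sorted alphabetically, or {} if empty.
Answer: {count=-8, max=39, total=26}

Derivation:
  after event 1 (t=4: SET count = 4): {count=4}
  after event 2 (t=7: SET max = 28): {count=4, max=28}
  after event 3 (t=8: SET max = 25): {count=4, max=25}
  after event 4 (t=14: SET count = 34): {count=34, max=25}
  after event 5 (t=24: SET max = 21): {count=34, max=21}
  after event 6 (t=34: SET total = 30): {count=34, max=21, total=30}
  after event 7 (t=42: DEC total by 4): {count=34, max=21, total=26}
  after event 8 (t=43: SET count = -8): {count=-8, max=21, total=26}
  after event 9 (t=45: SET max = 39): {count=-8, max=39, total=26}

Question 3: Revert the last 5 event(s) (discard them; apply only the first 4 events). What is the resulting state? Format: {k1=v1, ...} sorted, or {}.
Keep first 4 events (discard last 5):
  after event 1 (t=4: SET count = 4): {count=4}
  after event 2 (t=7: SET max = 28): {count=4, max=28}
  after event 3 (t=8: SET max = 25): {count=4, max=25}
  after event 4 (t=14: SET count = 34): {count=34, max=25}

Answer: {count=34, max=25}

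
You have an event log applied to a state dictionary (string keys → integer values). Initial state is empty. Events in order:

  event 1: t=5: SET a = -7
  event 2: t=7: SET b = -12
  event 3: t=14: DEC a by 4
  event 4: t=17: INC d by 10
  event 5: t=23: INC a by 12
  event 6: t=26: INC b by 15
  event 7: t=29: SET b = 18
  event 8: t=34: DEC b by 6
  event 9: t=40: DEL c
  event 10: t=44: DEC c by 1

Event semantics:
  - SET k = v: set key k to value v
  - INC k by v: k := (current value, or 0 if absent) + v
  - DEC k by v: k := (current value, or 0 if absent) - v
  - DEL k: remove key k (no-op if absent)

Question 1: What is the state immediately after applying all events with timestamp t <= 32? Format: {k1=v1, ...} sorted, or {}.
Apply events with t <= 32 (7 events):
  after event 1 (t=5: SET a = -7): {a=-7}
  after event 2 (t=7: SET b = -12): {a=-7, b=-12}
  after event 3 (t=14: DEC a by 4): {a=-11, b=-12}
  after event 4 (t=17: INC d by 10): {a=-11, b=-12, d=10}
  after event 5 (t=23: INC a by 12): {a=1, b=-12, d=10}
  after event 6 (t=26: INC b by 15): {a=1, b=3, d=10}
  after event 7 (t=29: SET b = 18): {a=1, b=18, d=10}

Answer: {a=1, b=18, d=10}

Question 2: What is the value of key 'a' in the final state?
Track key 'a' through all 10 events:
  event 1 (t=5: SET a = -7): a (absent) -> -7
  event 2 (t=7: SET b = -12): a unchanged
  event 3 (t=14: DEC a by 4): a -7 -> -11
  event 4 (t=17: INC d by 10): a unchanged
  event 5 (t=23: INC a by 12): a -11 -> 1
  event 6 (t=26: INC b by 15): a unchanged
  event 7 (t=29: SET b = 18): a unchanged
  event 8 (t=34: DEC b by 6): a unchanged
  event 9 (t=40: DEL c): a unchanged
  event 10 (t=44: DEC c by 1): a unchanged
Final: a = 1

Answer: 1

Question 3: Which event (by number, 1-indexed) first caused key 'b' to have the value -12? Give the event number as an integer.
Looking for first event where b becomes -12:
  event 2: b (absent) -> -12  <-- first match

Answer: 2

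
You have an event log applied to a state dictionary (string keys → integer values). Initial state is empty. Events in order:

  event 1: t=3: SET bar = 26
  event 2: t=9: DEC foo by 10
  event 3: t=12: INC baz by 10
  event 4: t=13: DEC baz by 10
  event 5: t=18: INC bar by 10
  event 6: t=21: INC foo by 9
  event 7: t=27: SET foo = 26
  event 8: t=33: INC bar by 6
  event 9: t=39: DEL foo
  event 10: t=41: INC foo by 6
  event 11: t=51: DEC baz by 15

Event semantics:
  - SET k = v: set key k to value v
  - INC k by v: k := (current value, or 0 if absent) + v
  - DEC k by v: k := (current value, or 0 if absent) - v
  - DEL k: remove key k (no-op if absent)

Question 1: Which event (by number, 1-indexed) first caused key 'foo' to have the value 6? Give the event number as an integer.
Looking for first event where foo becomes 6:
  event 2: foo = -10
  event 3: foo = -10
  event 4: foo = -10
  event 5: foo = -10
  event 6: foo = -1
  event 7: foo = 26
  event 8: foo = 26
  event 9: foo = (absent)
  event 10: foo (absent) -> 6  <-- first match

Answer: 10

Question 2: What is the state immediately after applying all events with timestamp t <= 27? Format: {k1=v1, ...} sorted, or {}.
Apply events with t <= 27 (7 events):
  after event 1 (t=3: SET bar = 26): {bar=26}
  after event 2 (t=9: DEC foo by 10): {bar=26, foo=-10}
  after event 3 (t=12: INC baz by 10): {bar=26, baz=10, foo=-10}
  after event 4 (t=13: DEC baz by 10): {bar=26, baz=0, foo=-10}
  after event 5 (t=18: INC bar by 10): {bar=36, baz=0, foo=-10}
  after event 6 (t=21: INC foo by 9): {bar=36, baz=0, foo=-1}
  after event 7 (t=27: SET foo = 26): {bar=36, baz=0, foo=26}

Answer: {bar=36, baz=0, foo=26}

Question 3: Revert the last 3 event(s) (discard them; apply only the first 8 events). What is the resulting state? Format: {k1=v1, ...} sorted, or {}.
Keep first 8 events (discard last 3):
  after event 1 (t=3: SET bar = 26): {bar=26}
  after event 2 (t=9: DEC foo by 10): {bar=26, foo=-10}
  after event 3 (t=12: INC baz by 10): {bar=26, baz=10, foo=-10}
  after event 4 (t=13: DEC baz by 10): {bar=26, baz=0, foo=-10}
  after event 5 (t=18: INC bar by 10): {bar=36, baz=0, foo=-10}
  after event 6 (t=21: INC foo by 9): {bar=36, baz=0, foo=-1}
  after event 7 (t=27: SET foo = 26): {bar=36, baz=0, foo=26}
  after event 8 (t=33: INC bar by 6): {bar=42, baz=0, foo=26}

Answer: {bar=42, baz=0, foo=26}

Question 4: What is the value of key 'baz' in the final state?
Answer: -15

Derivation:
Track key 'baz' through all 11 events:
  event 1 (t=3: SET bar = 26): baz unchanged
  event 2 (t=9: DEC foo by 10): baz unchanged
  event 3 (t=12: INC baz by 10): baz (absent) -> 10
  event 4 (t=13: DEC baz by 10): baz 10 -> 0
  event 5 (t=18: INC bar by 10): baz unchanged
  event 6 (t=21: INC foo by 9): baz unchanged
  event 7 (t=27: SET foo = 26): baz unchanged
  event 8 (t=33: INC bar by 6): baz unchanged
  event 9 (t=39: DEL foo): baz unchanged
  event 10 (t=41: INC foo by 6): baz unchanged
  event 11 (t=51: DEC baz by 15): baz 0 -> -15
Final: baz = -15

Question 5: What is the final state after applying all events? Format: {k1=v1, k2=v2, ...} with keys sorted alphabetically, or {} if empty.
Answer: {bar=42, baz=-15, foo=6}

Derivation:
  after event 1 (t=3: SET bar = 26): {bar=26}
  after event 2 (t=9: DEC foo by 10): {bar=26, foo=-10}
  after event 3 (t=12: INC baz by 10): {bar=26, baz=10, foo=-10}
  after event 4 (t=13: DEC baz by 10): {bar=26, baz=0, foo=-10}
  after event 5 (t=18: INC bar by 10): {bar=36, baz=0, foo=-10}
  after event 6 (t=21: INC foo by 9): {bar=36, baz=0, foo=-1}
  after event 7 (t=27: SET foo = 26): {bar=36, baz=0, foo=26}
  after event 8 (t=33: INC bar by 6): {bar=42, baz=0, foo=26}
  after event 9 (t=39: DEL foo): {bar=42, baz=0}
  after event 10 (t=41: INC foo by 6): {bar=42, baz=0, foo=6}
  after event 11 (t=51: DEC baz by 15): {bar=42, baz=-15, foo=6}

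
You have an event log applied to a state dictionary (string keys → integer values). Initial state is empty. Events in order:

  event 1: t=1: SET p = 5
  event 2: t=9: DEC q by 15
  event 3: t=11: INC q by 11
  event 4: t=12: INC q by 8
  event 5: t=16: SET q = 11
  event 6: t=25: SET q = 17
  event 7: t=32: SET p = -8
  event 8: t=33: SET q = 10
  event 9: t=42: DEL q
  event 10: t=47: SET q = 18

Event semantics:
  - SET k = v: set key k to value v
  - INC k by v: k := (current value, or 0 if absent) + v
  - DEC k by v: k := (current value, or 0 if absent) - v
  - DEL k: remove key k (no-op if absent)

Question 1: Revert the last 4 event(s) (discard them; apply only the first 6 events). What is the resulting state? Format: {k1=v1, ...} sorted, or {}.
Answer: {p=5, q=17}

Derivation:
Keep first 6 events (discard last 4):
  after event 1 (t=1: SET p = 5): {p=5}
  after event 2 (t=9: DEC q by 15): {p=5, q=-15}
  after event 3 (t=11: INC q by 11): {p=5, q=-4}
  after event 4 (t=12: INC q by 8): {p=5, q=4}
  after event 5 (t=16: SET q = 11): {p=5, q=11}
  after event 6 (t=25: SET q = 17): {p=5, q=17}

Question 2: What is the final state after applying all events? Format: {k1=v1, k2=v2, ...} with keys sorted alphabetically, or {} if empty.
Answer: {p=-8, q=18}

Derivation:
  after event 1 (t=1: SET p = 5): {p=5}
  after event 2 (t=9: DEC q by 15): {p=5, q=-15}
  after event 3 (t=11: INC q by 11): {p=5, q=-4}
  after event 4 (t=12: INC q by 8): {p=5, q=4}
  after event 5 (t=16: SET q = 11): {p=5, q=11}
  after event 6 (t=25: SET q = 17): {p=5, q=17}
  after event 7 (t=32: SET p = -8): {p=-8, q=17}
  after event 8 (t=33: SET q = 10): {p=-8, q=10}
  after event 9 (t=42: DEL q): {p=-8}
  after event 10 (t=47: SET q = 18): {p=-8, q=18}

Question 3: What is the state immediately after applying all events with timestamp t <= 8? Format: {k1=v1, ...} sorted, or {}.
Apply events with t <= 8 (1 events):
  after event 1 (t=1: SET p = 5): {p=5}

Answer: {p=5}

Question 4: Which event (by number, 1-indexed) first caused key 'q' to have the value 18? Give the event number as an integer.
Answer: 10

Derivation:
Looking for first event where q becomes 18:
  event 2: q = -15
  event 3: q = -4
  event 4: q = 4
  event 5: q = 11
  event 6: q = 17
  event 7: q = 17
  event 8: q = 10
  event 9: q = (absent)
  event 10: q (absent) -> 18  <-- first match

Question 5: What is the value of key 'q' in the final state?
Track key 'q' through all 10 events:
  event 1 (t=1: SET p = 5): q unchanged
  event 2 (t=9: DEC q by 15): q (absent) -> -15
  event 3 (t=11: INC q by 11): q -15 -> -4
  event 4 (t=12: INC q by 8): q -4 -> 4
  event 5 (t=16: SET q = 11): q 4 -> 11
  event 6 (t=25: SET q = 17): q 11 -> 17
  event 7 (t=32: SET p = -8): q unchanged
  event 8 (t=33: SET q = 10): q 17 -> 10
  event 9 (t=42: DEL q): q 10 -> (absent)
  event 10 (t=47: SET q = 18): q (absent) -> 18
Final: q = 18

Answer: 18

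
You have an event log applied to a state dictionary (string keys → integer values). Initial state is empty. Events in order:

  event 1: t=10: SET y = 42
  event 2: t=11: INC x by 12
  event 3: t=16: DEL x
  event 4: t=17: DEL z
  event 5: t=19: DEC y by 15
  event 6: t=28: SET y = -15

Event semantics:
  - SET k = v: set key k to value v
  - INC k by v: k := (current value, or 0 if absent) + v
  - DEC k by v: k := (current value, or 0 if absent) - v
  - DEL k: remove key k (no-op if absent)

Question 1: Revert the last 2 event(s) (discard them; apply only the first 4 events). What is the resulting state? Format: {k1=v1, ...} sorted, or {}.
Keep first 4 events (discard last 2):
  after event 1 (t=10: SET y = 42): {y=42}
  after event 2 (t=11: INC x by 12): {x=12, y=42}
  after event 3 (t=16: DEL x): {y=42}
  after event 4 (t=17: DEL z): {y=42}

Answer: {y=42}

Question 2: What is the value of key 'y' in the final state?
Answer: -15

Derivation:
Track key 'y' through all 6 events:
  event 1 (t=10: SET y = 42): y (absent) -> 42
  event 2 (t=11: INC x by 12): y unchanged
  event 3 (t=16: DEL x): y unchanged
  event 4 (t=17: DEL z): y unchanged
  event 5 (t=19: DEC y by 15): y 42 -> 27
  event 6 (t=28: SET y = -15): y 27 -> -15
Final: y = -15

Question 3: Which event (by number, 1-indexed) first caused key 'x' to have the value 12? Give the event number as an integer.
Looking for first event where x becomes 12:
  event 2: x (absent) -> 12  <-- first match

Answer: 2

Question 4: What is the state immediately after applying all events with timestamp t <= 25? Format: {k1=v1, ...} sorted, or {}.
Apply events with t <= 25 (5 events):
  after event 1 (t=10: SET y = 42): {y=42}
  after event 2 (t=11: INC x by 12): {x=12, y=42}
  after event 3 (t=16: DEL x): {y=42}
  after event 4 (t=17: DEL z): {y=42}
  after event 5 (t=19: DEC y by 15): {y=27}

Answer: {y=27}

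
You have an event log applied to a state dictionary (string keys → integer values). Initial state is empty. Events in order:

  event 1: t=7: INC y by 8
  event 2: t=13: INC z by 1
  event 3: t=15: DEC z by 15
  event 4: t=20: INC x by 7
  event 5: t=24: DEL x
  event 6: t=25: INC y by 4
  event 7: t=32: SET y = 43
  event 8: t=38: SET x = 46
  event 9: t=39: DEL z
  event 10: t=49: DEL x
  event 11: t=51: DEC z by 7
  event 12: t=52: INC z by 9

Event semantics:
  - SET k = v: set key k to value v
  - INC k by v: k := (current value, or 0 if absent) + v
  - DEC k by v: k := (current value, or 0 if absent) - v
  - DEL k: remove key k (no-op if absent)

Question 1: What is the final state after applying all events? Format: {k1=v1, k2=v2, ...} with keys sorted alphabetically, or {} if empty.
  after event 1 (t=7: INC y by 8): {y=8}
  after event 2 (t=13: INC z by 1): {y=8, z=1}
  after event 3 (t=15: DEC z by 15): {y=8, z=-14}
  after event 4 (t=20: INC x by 7): {x=7, y=8, z=-14}
  after event 5 (t=24: DEL x): {y=8, z=-14}
  after event 6 (t=25: INC y by 4): {y=12, z=-14}
  after event 7 (t=32: SET y = 43): {y=43, z=-14}
  after event 8 (t=38: SET x = 46): {x=46, y=43, z=-14}
  after event 9 (t=39: DEL z): {x=46, y=43}
  after event 10 (t=49: DEL x): {y=43}
  after event 11 (t=51: DEC z by 7): {y=43, z=-7}
  after event 12 (t=52: INC z by 9): {y=43, z=2}

Answer: {y=43, z=2}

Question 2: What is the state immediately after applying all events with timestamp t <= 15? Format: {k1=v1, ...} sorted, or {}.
Answer: {y=8, z=-14}

Derivation:
Apply events with t <= 15 (3 events):
  after event 1 (t=7: INC y by 8): {y=8}
  after event 2 (t=13: INC z by 1): {y=8, z=1}
  after event 3 (t=15: DEC z by 15): {y=8, z=-14}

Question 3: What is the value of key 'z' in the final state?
Answer: 2

Derivation:
Track key 'z' through all 12 events:
  event 1 (t=7: INC y by 8): z unchanged
  event 2 (t=13: INC z by 1): z (absent) -> 1
  event 3 (t=15: DEC z by 15): z 1 -> -14
  event 4 (t=20: INC x by 7): z unchanged
  event 5 (t=24: DEL x): z unchanged
  event 6 (t=25: INC y by 4): z unchanged
  event 7 (t=32: SET y = 43): z unchanged
  event 8 (t=38: SET x = 46): z unchanged
  event 9 (t=39: DEL z): z -14 -> (absent)
  event 10 (t=49: DEL x): z unchanged
  event 11 (t=51: DEC z by 7): z (absent) -> -7
  event 12 (t=52: INC z by 9): z -7 -> 2
Final: z = 2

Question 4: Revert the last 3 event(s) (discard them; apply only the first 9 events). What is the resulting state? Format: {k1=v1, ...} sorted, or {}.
Keep first 9 events (discard last 3):
  after event 1 (t=7: INC y by 8): {y=8}
  after event 2 (t=13: INC z by 1): {y=8, z=1}
  after event 3 (t=15: DEC z by 15): {y=8, z=-14}
  after event 4 (t=20: INC x by 7): {x=7, y=8, z=-14}
  after event 5 (t=24: DEL x): {y=8, z=-14}
  after event 6 (t=25: INC y by 4): {y=12, z=-14}
  after event 7 (t=32: SET y = 43): {y=43, z=-14}
  after event 8 (t=38: SET x = 46): {x=46, y=43, z=-14}
  after event 9 (t=39: DEL z): {x=46, y=43}

Answer: {x=46, y=43}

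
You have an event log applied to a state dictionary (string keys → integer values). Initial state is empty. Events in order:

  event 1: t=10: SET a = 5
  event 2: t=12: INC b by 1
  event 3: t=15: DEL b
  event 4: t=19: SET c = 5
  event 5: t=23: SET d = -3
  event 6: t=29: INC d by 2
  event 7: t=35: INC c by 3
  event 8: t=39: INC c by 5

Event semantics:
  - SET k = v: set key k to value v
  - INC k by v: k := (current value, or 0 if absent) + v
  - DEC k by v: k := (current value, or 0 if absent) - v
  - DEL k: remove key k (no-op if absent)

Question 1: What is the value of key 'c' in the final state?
Track key 'c' through all 8 events:
  event 1 (t=10: SET a = 5): c unchanged
  event 2 (t=12: INC b by 1): c unchanged
  event 3 (t=15: DEL b): c unchanged
  event 4 (t=19: SET c = 5): c (absent) -> 5
  event 5 (t=23: SET d = -3): c unchanged
  event 6 (t=29: INC d by 2): c unchanged
  event 7 (t=35: INC c by 3): c 5 -> 8
  event 8 (t=39: INC c by 5): c 8 -> 13
Final: c = 13

Answer: 13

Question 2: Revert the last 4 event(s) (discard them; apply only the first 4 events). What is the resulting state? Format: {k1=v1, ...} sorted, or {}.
Answer: {a=5, c=5}

Derivation:
Keep first 4 events (discard last 4):
  after event 1 (t=10: SET a = 5): {a=5}
  after event 2 (t=12: INC b by 1): {a=5, b=1}
  after event 3 (t=15: DEL b): {a=5}
  after event 4 (t=19: SET c = 5): {a=5, c=5}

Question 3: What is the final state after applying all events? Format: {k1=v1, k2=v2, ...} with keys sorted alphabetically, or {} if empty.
  after event 1 (t=10: SET a = 5): {a=5}
  after event 2 (t=12: INC b by 1): {a=5, b=1}
  after event 3 (t=15: DEL b): {a=5}
  after event 4 (t=19: SET c = 5): {a=5, c=5}
  after event 5 (t=23: SET d = -3): {a=5, c=5, d=-3}
  after event 6 (t=29: INC d by 2): {a=5, c=5, d=-1}
  after event 7 (t=35: INC c by 3): {a=5, c=8, d=-1}
  after event 8 (t=39: INC c by 5): {a=5, c=13, d=-1}

Answer: {a=5, c=13, d=-1}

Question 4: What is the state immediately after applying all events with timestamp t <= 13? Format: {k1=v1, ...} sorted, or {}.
Apply events with t <= 13 (2 events):
  after event 1 (t=10: SET a = 5): {a=5}
  after event 2 (t=12: INC b by 1): {a=5, b=1}

Answer: {a=5, b=1}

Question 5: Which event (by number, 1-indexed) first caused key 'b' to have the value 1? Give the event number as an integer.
Looking for first event where b becomes 1:
  event 2: b (absent) -> 1  <-- first match

Answer: 2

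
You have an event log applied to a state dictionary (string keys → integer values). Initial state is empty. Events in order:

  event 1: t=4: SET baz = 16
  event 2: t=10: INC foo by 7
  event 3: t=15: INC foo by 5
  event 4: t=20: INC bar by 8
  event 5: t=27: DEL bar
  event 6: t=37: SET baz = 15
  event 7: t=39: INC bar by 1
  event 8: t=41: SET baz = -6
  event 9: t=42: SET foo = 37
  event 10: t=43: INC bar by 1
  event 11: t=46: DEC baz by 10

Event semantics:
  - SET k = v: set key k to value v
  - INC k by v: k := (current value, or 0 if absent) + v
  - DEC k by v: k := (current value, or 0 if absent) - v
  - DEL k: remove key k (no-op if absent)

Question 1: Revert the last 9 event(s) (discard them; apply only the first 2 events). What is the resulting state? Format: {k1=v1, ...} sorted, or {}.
Answer: {baz=16, foo=7}

Derivation:
Keep first 2 events (discard last 9):
  after event 1 (t=4: SET baz = 16): {baz=16}
  after event 2 (t=10: INC foo by 7): {baz=16, foo=7}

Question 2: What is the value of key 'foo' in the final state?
Answer: 37

Derivation:
Track key 'foo' through all 11 events:
  event 1 (t=4: SET baz = 16): foo unchanged
  event 2 (t=10: INC foo by 7): foo (absent) -> 7
  event 3 (t=15: INC foo by 5): foo 7 -> 12
  event 4 (t=20: INC bar by 8): foo unchanged
  event 5 (t=27: DEL bar): foo unchanged
  event 6 (t=37: SET baz = 15): foo unchanged
  event 7 (t=39: INC bar by 1): foo unchanged
  event 8 (t=41: SET baz = -6): foo unchanged
  event 9 (t=42: SET foo = 37): foo 12 -> 37
  event 10 (t=43: INC bar by 1): foo unchanged
  event 11 (t=46: DEC baz by 10): foo unchanged
Final: foo = 37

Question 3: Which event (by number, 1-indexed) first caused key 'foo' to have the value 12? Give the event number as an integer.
Looking for first event where foo becomes 12:
  event 2: foo = 7
  event 3: foo 7 -> 12  <-- first match

Answer: 3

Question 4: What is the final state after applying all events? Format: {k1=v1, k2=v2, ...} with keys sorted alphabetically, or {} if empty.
Answer: {bar=2, baz=-16, foo=37}

Derivation:
  after event 1 (t=4: SET baz = 16): {baz=16}
  after event 2 (t=10: INC foo by 7): {baz=16, foo=7}
  after event 3 (t=15: INC foo by 5): {baz=16, foo=12}
  after event 4 (t=20: INC bar by 8): {bar=8, baz=16, foo=12}
  after event 5 (t=27: DEL bar): {baz=16, foo=12}
  after event 6 (t=37: SET baz = 15): {baz=15, foo=12}
  after event 7 (t=39: INC bar by 1): {bar=1, baz=15, foo=12}
  after event 8 (t=41: SET baz = -6): {bar=1, baz=-6, foo=12}
  after event 9 (t=42: SET foo = 37): {bar=1, baz=-6, foo=37}
  after event 10 (t=43: INC bar by 1): {bar=2, baz=-6, foo=37}
  after event 11 (t=46: DEC baz by 10): {bar=2, baz=-16, foo=37}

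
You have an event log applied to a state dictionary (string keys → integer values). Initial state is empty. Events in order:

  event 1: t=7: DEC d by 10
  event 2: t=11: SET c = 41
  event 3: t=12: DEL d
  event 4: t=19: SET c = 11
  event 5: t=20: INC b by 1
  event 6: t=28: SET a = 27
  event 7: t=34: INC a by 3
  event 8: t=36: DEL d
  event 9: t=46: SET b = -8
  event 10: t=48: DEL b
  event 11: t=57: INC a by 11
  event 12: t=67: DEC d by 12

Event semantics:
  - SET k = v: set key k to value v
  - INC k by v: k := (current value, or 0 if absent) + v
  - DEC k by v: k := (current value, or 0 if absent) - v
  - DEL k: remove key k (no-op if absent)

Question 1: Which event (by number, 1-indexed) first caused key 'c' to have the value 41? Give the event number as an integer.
Answer: 2

Derivation:
Looking for first event where c becomes 41:
  event 2: c (absent) -> 41  <-- first match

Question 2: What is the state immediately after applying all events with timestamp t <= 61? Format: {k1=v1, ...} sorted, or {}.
Answer: {a=41, c=11}

Derivation:
Apply events with t <= 61 (11 events):
  after event 1 (t=7: DEC d by 10): {d=-10}
  after event 2 (t=11: SET c = 41): {c=41, d=-10}
  after event 3 (t=12: DEL d): {c=41}
  after event 4 (t=19: SET c = 11): {c=11}
  after event 5 (t=20: INC b by 1): {b=1, c=11}
  after event 6 (t=28: SET a = 27): {a=27, b=1, c=11}
  after event 7 (t=34: INC a by 3): {a=30, b=1, c=11}
  after event 8 (t=36: DEL d): {a=30, b=1, c=11}
  after event 9 (t=46: SET b = -8): {a=30, b=-8, c=11}
  after event 10 (t=48: DEL b): {a=30, c=11}
  after event 11 (t=57: INC a by 11): {a=41, c=11}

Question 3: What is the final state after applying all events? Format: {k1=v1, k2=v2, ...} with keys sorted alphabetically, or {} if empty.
  after event 1 (t=7: DEC d by 10): {d=-10}
  after event 2 (t=11: SET c = 41): {c=41, d=-10}
  after event 3 (t=12: DEL d): {c=41}
  after event 4 (t=19: SET c = 11): {c=11}
  after event 5 (t=20: INC b by 1): {b=1, c=11}
  after event 6 (t=28: SET a = 27): {a=27, b=1, c=11}
  after event 7 (t=34: INC a by 3): {a=30, b=1, c=11}
  after event 8 (t=36: DEL d): {a=30, b=1, c=11}
  after event 9 (t=46: SET b = -8): {a=30, b=-8, c=11}
  after event 10 (t=48: DEL b): {a=30, c=11}
  after event 11 (t=57: INC a by 11): {a=41, c=11}
  after event 12 (t=67: DEC d by 12): {a=41, c=11, d=-12}

Answer: {a=41, c=11, d=-12}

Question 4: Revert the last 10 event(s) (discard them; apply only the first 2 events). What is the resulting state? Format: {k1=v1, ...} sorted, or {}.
Answer: {c=41, d=-10}

Derivation:
Keep first 2 events (discard last 10):
  after event 1 (t=7: DEC d by 10): {d=-10}
  after event 2 (t=11: SET c = 41): {c=41, d=-10}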